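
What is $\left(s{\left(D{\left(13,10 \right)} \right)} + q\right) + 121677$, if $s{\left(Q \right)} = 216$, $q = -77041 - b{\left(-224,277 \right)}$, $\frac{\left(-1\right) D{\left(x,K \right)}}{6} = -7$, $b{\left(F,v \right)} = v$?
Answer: $44575$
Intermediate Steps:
$D{\left(x,K \right)} = 42$ ($D{\left(x,K \right)} = \left(-6\right) \left(-7\right) = 42$)
$q = -77318$ ($q = -77041 - 277 = -77318$)
$\left(s{\left(D{\left(13,10 \right)} \right)} + q\right) + 121677 = \left(216 - 77318\right) + 121677 = -77102 + 121677 = 44575$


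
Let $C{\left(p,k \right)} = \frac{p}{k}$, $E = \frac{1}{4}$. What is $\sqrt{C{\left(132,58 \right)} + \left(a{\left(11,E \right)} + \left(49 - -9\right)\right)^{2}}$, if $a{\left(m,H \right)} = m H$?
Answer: $\frac{\sqrt{49690833}}{116} \approx 60.769$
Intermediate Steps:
$E = \frac{1}{4} \approx 0.25$
$a{\left(m,H \right)} = H m$
$\sqrt{C{\left(132,58 \right)} + \left(a{\left(11,E \right)} + \left(49 - -9\right)\right)^{2}} = \sqrt{\frac{132}{58} + \left(\frac{1}{4} \cdot 11 + \left(49 - -9\right)\right)^{2}} = \sqrt{132 \cdot \frac{1}{58} + \left(\frac{11}{4} + \left(49 + 9\right)\right)^{2}} = \sqrt{\frac{66}{29} + \left(\frac{11}{4} + 58\right)^{2}} = \sqrt{\frac{66}{29} + \left(\frac{243}{4}\right)^{2}} = \sqrt{\frac{66}{29} + \frac{59049}{16}} = \sqrt{\frac{1713477}{464}} = \frac{\sqrt{49690833}}{116}$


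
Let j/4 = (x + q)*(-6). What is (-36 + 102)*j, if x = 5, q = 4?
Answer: -14256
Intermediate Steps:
j = -216 (j = 4*((5 + 4)*(-6)) = 4*(9*(-6)) = 4*(-54) = -216)
(-36 + 102)*j = (-36 + 102)*(-216) = 66*(-216) = -14256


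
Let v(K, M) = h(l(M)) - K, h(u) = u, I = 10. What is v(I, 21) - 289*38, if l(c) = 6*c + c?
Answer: -10845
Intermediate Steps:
l(c) = 7*c
v(K, M) = -K + 7*M (v(K, M) = 7*M - K = -K + 7*M)
v(I, 21) - 289*38 = (-1*10 + 7*21) - 289*38 = (-10 + 147) - 10982 = 137 - 10982 = -10845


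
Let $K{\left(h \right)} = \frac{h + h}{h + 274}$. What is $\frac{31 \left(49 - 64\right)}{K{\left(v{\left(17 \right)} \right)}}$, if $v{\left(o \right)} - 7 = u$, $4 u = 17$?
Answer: $- \frac{35371}{6} \approx -5895.2$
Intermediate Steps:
$u = \frac{17}{4}$ ($u = \frac{1}{4} \cdot 17 = \frac{17}{4} \approx 4.25$)
$v{\left(o \right)} = \frac{45}{4}$ ($v{\left(o \right)} = 7 + \frac{17}{4} = \frac{45}{4}$)
$K{\left(h \right)} = \frac{2 h}{274 + h}$
$\frac{31 \left(49 - 64\right)}{K{\left(v{\left(17 \right)} \right)}} = \frac{31 \left(49 - 64\right)}{2 \cdot \frac{45}{4} \frac{1}{274 + \frac{45}{4}}} = \frac{31 \left(49 + \left(-78 + 14\right)\right)}{2 \cdot \frac{45}{4} \frac{1}{\frac{1141}{4}}} = \frac{31 \left(49 - 64\right)}{2 \cdot \frac{45}{4} \cdot \frac{4}{1141}} = \frac{31 \left(-15\right)}{\frac{90}{1141}} = \left(-465\right) \frac{1141}{90} = - \frac{35371}{6}$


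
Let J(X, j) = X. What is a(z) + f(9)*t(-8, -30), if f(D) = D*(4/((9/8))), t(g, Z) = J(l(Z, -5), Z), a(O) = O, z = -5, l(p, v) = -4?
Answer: -133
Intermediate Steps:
t(g, Z) = -4
f(D) = 32*D/9 (f(D) = D*(4/((9*(⅛)))) = D*(4/(9/8)) = D*(4*(8/9)) = D*(32/9) = 32*D/9)
a(z) + f(9)*t(-8, -30) = -5 + ((32/9)*9)*(-4) = -5 + 32*(-4) = -5 - 128 = -133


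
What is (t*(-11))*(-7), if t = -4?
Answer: -308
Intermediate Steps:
(t*(-11))*(-7) = -4*(-11)*(-7) = 44*(-7) = -308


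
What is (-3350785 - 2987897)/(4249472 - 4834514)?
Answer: 1056447/97507 ≈ 10.835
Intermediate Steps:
(-3350785 - 2987897)/(4249472 - 4834514) = -6338682/(-585042) = -6338682*(-1/585042) = 1056447/97507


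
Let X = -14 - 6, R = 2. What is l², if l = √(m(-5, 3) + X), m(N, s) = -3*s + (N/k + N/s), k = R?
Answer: -199/6 ≈ -33.167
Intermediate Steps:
k = 2
m(N, s) = N/2 - 3*s + N/s (m(N, s) = -3*s + (N/2 + N/s) = N/2 - 3*s + N/s)
X = -20
l = I*√1194/6 (l = √(((½)*(-5) - 3*3 - 5/3) - 20) = √((-5/2 - 9 - 5*⅓) - 20) = √((-5/2 - 9 - 5/3) - 20) = √(-79/6 - 20) = √(-199/6) = I*√1194/6 ≈ 5.759*I)
l² = (I*√1194/6)² = -199/6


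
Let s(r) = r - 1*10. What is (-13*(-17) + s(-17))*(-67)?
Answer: -12998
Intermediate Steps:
s(r) = -10 + r (s(r) = r - 10 = -10 + r)
(-13*(-17) + s(-17))*(-67) = (-13*(-17) + (-10 - 17))*(-67) = (221 - 27)*(-67) = 194*(-67) = -12998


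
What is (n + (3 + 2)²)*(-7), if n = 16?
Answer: -287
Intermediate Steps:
(n + (3 + 2)²)*(-7) = (16 + (3 + 2)²)*(-7) = (16 + 5²)*(-7) = (16 + 25)*(-7) = 41*(-7) = -287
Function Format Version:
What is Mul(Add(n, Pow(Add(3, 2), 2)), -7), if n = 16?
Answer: -287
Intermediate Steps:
Mul(Add(n, Pow(Add(3, 2), 2)), -7) = Mul(Add(16, Pow(Add(3, 2), 2)), -7) = Mul(Add(16, Pow(5, 2)), -7) = Mul(Add(16, 25), -7) = Mul(41, -7) = -287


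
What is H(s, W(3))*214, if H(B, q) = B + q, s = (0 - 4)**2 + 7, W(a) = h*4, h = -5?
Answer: 642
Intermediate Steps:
W(a) = -20 (W(a) = -5*4 = -20)
s = 23 (s = (-4)**2 + 7 = 16 + 7 = 23)
H(s, W(3))*214 = (23 - 20)*214 = 3*214 = 642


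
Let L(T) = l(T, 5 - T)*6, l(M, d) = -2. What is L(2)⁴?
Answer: 20736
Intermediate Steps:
L(T) = -12 (L(T) = -2*6 = -12)
L(2)⁴ = (-12)⁴ = 20736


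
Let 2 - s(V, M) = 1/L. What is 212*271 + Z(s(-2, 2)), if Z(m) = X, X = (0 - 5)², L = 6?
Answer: 57477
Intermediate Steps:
s(V, M) = 11/6 (s(V, M) = 2 - 1/6 = 2 - 1*⅙ = 2 - ⅙ = 11/6)
X = 25 (X = (-5)² = 25)
Z(m) = 25
212*271 + Z(s(-2, 2)) = 212*271 + 25 = 57452 + 25 = 57477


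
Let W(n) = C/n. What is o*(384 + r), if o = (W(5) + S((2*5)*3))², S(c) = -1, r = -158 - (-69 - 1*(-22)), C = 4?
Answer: 273/25 ≈ 10.920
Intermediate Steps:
r = -111 (r = -158 - (-69 + 22) = -158 - 1*(-47) = -158 + 47 = -111)
W(n) = 4/n
o = 1/25 (o = (4/5 - 1)² = (4*(⅕) - 1)² = (⅘ - 1)² = (-⅕)² = 1/25 ≈ 0.040000)
o*(384 + r) = (384 - 111)/25 = (1/25)*273 = 273/25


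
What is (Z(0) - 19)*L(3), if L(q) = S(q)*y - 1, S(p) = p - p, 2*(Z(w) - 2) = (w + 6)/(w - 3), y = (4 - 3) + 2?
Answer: 18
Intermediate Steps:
y = 3 (y = 1 + 2 = 3)
Z(w) = 2 + (6 + w)/(2*(-3 + w)) (Z(w) = 2 + ((w + 6)/(w - 3))/2 = 2 + ((6 + w)/(-3 + w))/2 = 2 + (6 + w)/(2*(-3 + w)))
S(p) = 0
L(q) = -1 (L(q) = 0*3 - 1 = 0 - 1 = -1)
(Z(0) - 19)*L(3) = ((-6 + 5*0)/(2*(-3 + 0)) - 19)*(-1) = ((1/2)*(-6 + 0)/(-3) - 19)*(-1) = ((1/2)*(-1/3)*(-6) - 19)*(-1) = (1 - 19)*(-1) = -18*(-1) = 18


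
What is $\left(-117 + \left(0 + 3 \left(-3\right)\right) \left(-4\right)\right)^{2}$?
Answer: $6561$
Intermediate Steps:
$\left(-117 + \left(0 + 3 \left(-3\right)\right) \left(-4\right)\right)^{2} = \left(-117 + \left(0 - 9\right) \left(-4\right)\right)^{2} = \left(-117 - -36\right)^{2} = \left(-117 + 36\right)^{2} = \left(-81\right)^{2} = 6561$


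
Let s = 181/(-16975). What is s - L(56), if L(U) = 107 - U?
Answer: -865906/16975 ≈ -51.011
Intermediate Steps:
s = -181/16975 (s = 181*(-1/16975) = -181/16975 ≈ -0.010663)
s - L(56) = -181/16975 - (107 - 1*56) = -181/16975 - (107 - 56) = -181/16975 - 1*51 = -181/16975 - 51 = -865906/16975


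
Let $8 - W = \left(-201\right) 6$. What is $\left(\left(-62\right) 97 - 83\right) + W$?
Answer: $-4883$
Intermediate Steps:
$W = 1214$ ($W = 8 - \left(-201\right) 6 = 8 - -1206 = 8 + 1206 = 1214$)
$\left(\left(-62\right) 97 - 83\right) + W = \left(\left(-62\right) 97 - 83\right) + 1214 = \left(-6014 - 83\right) + 1214 = -6097 + 1214 = -4883$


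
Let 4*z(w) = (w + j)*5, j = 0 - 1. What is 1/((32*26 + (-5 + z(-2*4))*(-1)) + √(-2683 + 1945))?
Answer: 1508/1280473 - 16*I*√82/3841419 ≈ 0.0011777 - 3.7717e-5*I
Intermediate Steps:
j = -1
z(w) = -5/4 + 5*w/4 (z(w) = ((w - 1)*5)/4 = ((-1 + w)*5)/4 = (-5 + 5*w)/4 = -5/4 + 5*w/4)
1/((32*26 + (-5 + z(-2*4))*(-1)) + √(-2683 + 1945)) = 1/((32*26 + (-5 + (-5/4 + 5*(-2*4)/4))*(-1)) + √(-2683 + 1945)) = 1/((832 + (-5 + (-5/4 + (5/4)*(-8)))*(-1)) + √(-738)) = 1/((832 + (-5 + (-5/4 - 10))*(-1)) + 3*I*√82) = 1/((832 + (-5 - 45/4)*(-1)) + 3*I*√82) = 1/((832 - 65/4*(-1)) + 3*I*√82) = 1/((832 + 65/4) + 3*I*√82) = 1/(3393/4 + 3*I*√82)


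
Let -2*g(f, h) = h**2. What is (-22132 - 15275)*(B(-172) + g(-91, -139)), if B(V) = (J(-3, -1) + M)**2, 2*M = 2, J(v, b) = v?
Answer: 722441391/2 ≈ 3.6122e+8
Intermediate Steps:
M = 1 (M = (1/2)*2 = 1)
g(f, h) = -h**2/2
B(V) = 4 (B(V) = (-3 + 1)**2 = (-2)**2 = 4)
(-22132 - 15275)*(B(-172) + g(-91, -139)) = (-22132 - 15275)*(4 - 1/2*(-139)**2) = -37407*(4 - 1/2*19321) = -37407*(4 - 19321/2) = -37407*(-19313/2) = 722441391/2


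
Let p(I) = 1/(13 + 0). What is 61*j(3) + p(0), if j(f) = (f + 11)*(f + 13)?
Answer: 177633/13 ≈ 13664.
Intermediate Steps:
p(I) = 1/13
j(f) = (11 + f)*(13 + f)
61*j(3) + p(0) = 61*(143 + 3**2 + 24*3) + 1/13 = 61*(143 + 9 + 72) + 1/13 = 61*224 + 1/13 = 13664 + 1/13 = 177633/13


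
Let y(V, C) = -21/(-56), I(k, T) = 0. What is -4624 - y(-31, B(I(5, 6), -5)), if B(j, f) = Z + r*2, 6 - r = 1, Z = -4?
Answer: -36995/8 ≈ -4624.4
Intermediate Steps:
r = 5 (r = 6 - 1*1 = 6 - 1 = 5)
B(j, f) = 6 (B(j, f) = -4 + 5*2 = -4 + 10 = 6)
y(V, C) = 3/8 (y(V, C) = -21*(-1/56) = 3/8)
-4624 - y(-31, B(I(5, 6), -5)) = -4624 - 1*3/8 = -4624 - 3/8 = -36995/8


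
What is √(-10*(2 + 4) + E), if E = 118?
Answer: √58 ≈ 7.6158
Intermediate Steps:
√(-10*(2 + 4) + E) = √(-10*(2 + 4) + 118) = √(-10*6 + 118) = √(-60 + 118) = √58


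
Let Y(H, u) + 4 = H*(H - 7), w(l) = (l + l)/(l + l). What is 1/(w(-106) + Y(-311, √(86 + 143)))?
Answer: 1/98895 ≈ 1.0112e-5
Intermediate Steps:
w(l) = 1 (w(l) = (2*l)/((2*l)) = (2*l)*(1/(2*l)) = 1)
Y(H, u) = -4 + H*(-7 + H) (Y(H, u) = -4 + H*(H - 7) = -4 + H*(-7 + H))
1/(w(-106) + Y(-311, √(86 + 143))) = 1/(1 + (-4 + (-311)² - 7*(-311))) = 1/(1 + (-4 + 96721 + 2177)) = 1/(1 + 98894) = 1/98895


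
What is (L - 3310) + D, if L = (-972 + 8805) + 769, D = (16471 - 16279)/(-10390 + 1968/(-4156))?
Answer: 28565327748/5397851 ≈ 5292.0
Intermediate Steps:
D = -99744/5397851 (D = 192/(-10390 + 1968*(-1/4156)) = 192/(-10390 - 492/1039) = 192/(-10795702/1039) = 192*(-1039/10795702) = -99744/5397851 ≈ -0.018478)
L = 8602 (L = 7833 + 769 = 8602)
(L - 3310) + D = (8602 - 3310) - 99744/5397851 = 5292 - 99744/5397851 = 28565327748/5397851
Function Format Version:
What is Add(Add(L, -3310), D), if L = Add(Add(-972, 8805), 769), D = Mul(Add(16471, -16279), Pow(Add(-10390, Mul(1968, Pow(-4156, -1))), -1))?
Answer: Rational(28565327748, 5397851) ≈ 5292.0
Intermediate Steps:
D = Rational(-99744, 5397851) (D = Mul(192, Pow(Add(-10390, Mul(1968, Rational(-1, 4156))), -1)) = Mul(192, Pow(Add(-10390, Rational(-492, 1039)), -1)) = Mul(192, Pow(Rational(-10795702, 1039), -1)) = Mul(192, Rational(-1039, 10795702)) = Rational(-99744, 5397851) ≈ -0.018478)
L = 8602 (L = Add(7833, 769) = 8602)
Add(Add(L, -3310), D) = Add(Add(8602, -3310), Rational(-99744, 5397851)) = Add(5292, Rational(-99744, 5397851)) = Rational(28565327748, 5397851)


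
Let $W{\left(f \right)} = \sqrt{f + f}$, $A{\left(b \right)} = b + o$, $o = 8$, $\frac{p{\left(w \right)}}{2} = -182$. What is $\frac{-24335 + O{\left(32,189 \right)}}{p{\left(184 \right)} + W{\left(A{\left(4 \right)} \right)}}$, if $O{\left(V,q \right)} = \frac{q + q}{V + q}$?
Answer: $\frac{37643599}{563006} + \frac{5377657 \sqrt{6}}{14638156} \approx 67.762$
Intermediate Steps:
$p{\left(w \right)} = -364$ ($p{\left(w \right)} = 2 \left(-182\right) = -364$)
$O{\left(V,q \right)} = \frac{2 q}{V + q}$
$A{\left(b \right)} = 8 + b$ ($A{\left(b \right)} = b + 8 = 8 + b$)
$W{\left(f \right)} = \sqrt{2} \sqrt{f}$ ($W{\left(f \right)} = \sqrt{2 f} = \sqrt{2} \sqrt{f}$)
$\frac{-24335 + O{\left(32,189 \right)}}{p{\left(184 \right)} + W{\left(A{\left(4 \right)} \right)}} = \frac{-24335 + 2 \cdot 189 \frac{1}{32 + 189}}{-364 + \sqrt{2} \sqrt{8 + 4}} = \frac{-24335 + 2 \cdot 189 \cdot \frac{1}{221}}{-364 + \sqrt{2} \sqrt{12}} = \frac{-24335 + 2 \cdot 189 \cdot \frac{1}{221}}{-364 + \sqrt{2} \cdot 2 \sqrt{3}} = \frac{-24335 + \frac{378}{221}}{-364 + 2 \sqrt{6}} = - \frac{5377657}{221 \left(-364 + 2 \sqrt{6}\right)}$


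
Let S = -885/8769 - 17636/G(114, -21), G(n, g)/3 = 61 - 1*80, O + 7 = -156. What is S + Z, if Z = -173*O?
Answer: 4749796802/166611 ≈ 28508.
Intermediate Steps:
O = -163 (O = -7 - 156 = -163)
G(n, g) = -57 (G(n, g) = 3*(61 - 1*80) = 3*(61 - 80) = 3*(-19) = -57)
S = 51533213/166611 (S = -885/8769 - 17636/(-57) = -885*1/8769 - 17636*(-1/57) = -295/2923 + 17636/57 = 51533213/166611 ≈ 309.30)
Z = 28199 (Z = -173*(-163) = 28199)
S + Z = 51533213/166611 + 28199 = 4749796802/166611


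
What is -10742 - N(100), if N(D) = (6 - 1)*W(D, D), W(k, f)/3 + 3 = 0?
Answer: -10697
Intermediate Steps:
W(k, f) = -9 (W(k, f) = -9 + 3*0 = -9 + 0 = -9)
N(D) = -45 (N(D) = (6 - 1)*(-9) = 5*(-9) = -45)
-10742 - N(100) = -10742 - 1*(-45) = -10742 + 45 = -10697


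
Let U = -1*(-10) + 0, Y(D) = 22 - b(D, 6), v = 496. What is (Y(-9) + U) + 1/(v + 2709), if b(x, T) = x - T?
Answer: 150636/3205 ≈ 47.000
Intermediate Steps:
Y(D) = 28 - D (Y(D) = 22 - (D - 1*6) = 22 - (D - 6) = 22 - (-6 + D) = 22 + (6 - D) = 28 - D)
U = 10 (U = 10 + 0 = 10)
(Y(-9) + U) + 1/(v + 2709) = ((28 - 1*(-9)) + 10) + 1/(496 + 2709) = ((28 + 9) + 10) + 1/3205 = (37 + 10) + 1/3205 = 47 + 1/3205 = 150636/3205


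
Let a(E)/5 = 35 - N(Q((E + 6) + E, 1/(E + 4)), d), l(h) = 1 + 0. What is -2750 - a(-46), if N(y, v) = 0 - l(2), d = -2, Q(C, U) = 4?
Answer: -2930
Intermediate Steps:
l(h) = 1
N(y, v) = -1 (N(y, v) = 0 - 1*1 = 0 - 1 = -1)
a(E) = 180 (a(E) = 5*(35 - 1*(-1)) = 5*(35 + 1) = 5*36 = 180)
-2750 - a(-46) = -2750 - 1*180 = -2750 - 180 = -2930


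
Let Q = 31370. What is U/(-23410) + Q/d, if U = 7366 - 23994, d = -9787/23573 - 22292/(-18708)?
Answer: 4048328980684627/100193079365 ≈ 40405.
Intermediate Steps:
d = 85598530/110250921 (d = -9787*1/23573 - 22292*(-1/18708) = -9787/23573 + 5573/4677 = 85598530/110250921 ≈ 0.77640)
U = -16628
U/(-23410) + Q/d = -16628/(-23410) + 31370/(85598530/110250921) = -16628*(-1/23410) + 31370*(110250921/85598530) = 8314/11705 + 345857139177/8559853 = 4048328980684627/100193079365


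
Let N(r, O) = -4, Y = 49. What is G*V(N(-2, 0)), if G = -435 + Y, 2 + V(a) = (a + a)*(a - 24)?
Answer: -85692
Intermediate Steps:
V(a) = -2 + 2*a*(-24 + a) (V(a) = -2 + (a + a)*(a - 24) = -2 + (2*a)*(-24 + a) = -2 + 2*a*(-24 + a))
G = -386 (G = -435 + 49 = -386)
G*V(N(-2, 0)) = -386*(-2 - 48*(-4) + 2*(-4)**2) = -386*(-2 + 192 + 2*16) = -386*(-2 + 192 + 32) = -386*222 = -85692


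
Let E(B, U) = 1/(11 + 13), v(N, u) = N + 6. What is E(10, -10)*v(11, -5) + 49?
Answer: 1193/24 ≈ 49.708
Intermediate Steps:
v(N, u) = 6 + N
E(B, U) = 1/24
E(10, -10)*v(11, -5) + 49 = (6 + 11)/24 + 49 = (1/24)*17 + 49 = 17/24 + 49 = 1193/24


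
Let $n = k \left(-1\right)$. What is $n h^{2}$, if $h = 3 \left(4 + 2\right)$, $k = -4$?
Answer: $1296$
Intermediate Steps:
$h = 18$ ($h = 3 \cdot 6 = 18$)
$n = 4$ ($n = \left(-4\right) \left(-1\right) = 4$)
$n h^{2} = 4 \cdot 18^{2} = 4 \cdot 324 = 1296$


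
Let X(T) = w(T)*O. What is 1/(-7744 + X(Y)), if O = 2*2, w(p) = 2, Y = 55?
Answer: -1/7736 ≈ -0.00012927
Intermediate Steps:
O = 4
X(T) = 8 (X(T) = 2*4 = 8)
1/(-7744 + X(Y)) = 1/(-7744 + 8) = 1/(-7736) = -1/7736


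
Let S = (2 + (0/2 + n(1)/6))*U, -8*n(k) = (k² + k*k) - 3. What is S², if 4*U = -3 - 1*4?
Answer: 461041/36864 ≈ 12.507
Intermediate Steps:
n(k) = 3/8 - k²/4 (n(k) = -((k² + k*k) - 3)/8 = -((k² + k²) - 3)/8 = -(2*k² - 3)/8 = -(-3 + 2*k²)/8 = 3/8 - k²/4)
U = -7/4 (U = (-3 - 1*4)/4 = (-3 - 4)/4 = (¼)*(-7) = -7/4 ≈ -1.7500)
S = -679/192 (S = (2 + (0/2 + (3/8 - ¼*1²)/6))*(-7/4) = (2 + (0*(½) + (3/8 - ¼*1)*(⅙)))*(-7/4) = (2 + (0 + (3/8 - ¼)*(⅙)))*(-7/4) = (2 + (0 + (⅛)*(⅙)))*(-7/4) = (2 + (0 + 1/48))*(-7/4) = (2 + 1/48)*(-7/4) = (97/48)*(-7/4) = -679/192 ≈ -3.5365)
S² = (-679/192)² = 461041/36864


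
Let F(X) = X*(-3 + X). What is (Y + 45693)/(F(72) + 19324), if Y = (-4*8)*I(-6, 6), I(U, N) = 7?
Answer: 45469/24292 ≈ 1.8718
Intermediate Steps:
Y = -224 (Y = -4*8*7 = -32*7 = -224)
(Y + 45693)/(F(72) + 19324) = (-224 + 45693)/(72*(-3 + 72) + 19324) = 45469/(72*69 + 19324) = 45469/(4968 + 19324) = 45469/24292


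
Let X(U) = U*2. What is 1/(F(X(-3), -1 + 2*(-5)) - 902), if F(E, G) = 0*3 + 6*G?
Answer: -1/968 ≈ -0.0010331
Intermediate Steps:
X(U) = 2*U
F(E, G) = 6*G (F(E, G) = 0 + 6*G = 6*G)
1/(F(X(-3), -1 + 2*(-5)) - 902) = 1/(6*(-1 + 2*(-5)) - 902) = 1/(6*(-1 - 10) - 902) = 1/(6*(-11) - 902) = 1/(-66 - 902) = 1/(-968) = -1/968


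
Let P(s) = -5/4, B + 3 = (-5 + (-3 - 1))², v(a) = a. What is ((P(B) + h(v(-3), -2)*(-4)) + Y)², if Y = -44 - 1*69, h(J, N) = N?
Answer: 180625/16 ≈ 11289.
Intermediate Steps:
Y = -113 (Y = -44 - 69 = -113)
B = 78 (B = -3 + (-5 + (-3 - 1))² = -3 + (-5 - 4)² = -3 + (-9)² = -3 + 81 = 78)
P(s) = -5/4 (P(s) = -5*¼ = -5/4)
((P(B) + h(v(-3), -2)*(-4)) + Y)² = ((-5/4 - 2*(-4)) - 113)² = ((-5/4 + 8) - 113)² = (27/4 - 113)² = (-425/4)² = 180625/16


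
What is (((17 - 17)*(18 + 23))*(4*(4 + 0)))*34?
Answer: 0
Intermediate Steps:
(((17 - 17)*(18 + 23))*(4*(4 + 0)))*34 = ((0*41)*(4*4))*34 = (0*16)*34 = 0*34 = 0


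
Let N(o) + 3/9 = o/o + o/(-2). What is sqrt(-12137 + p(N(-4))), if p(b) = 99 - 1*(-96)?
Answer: I*sqrt(11942) ≈ 109.28*I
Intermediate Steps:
N(o) = 2/3 - o/2 (N(o) = -1/3 + (o/o + o/(-2)) = -1/3 + (1 + o*(-1/2)) = -1/3 + (1 - o/2) = 2/3 - o/2)
p(b) = 195 (p(b) = 99 + 96 = 195)
sqrt(-12137 + p(N(-4))) = sqrt(-12137 + 195) = sqrt(-11942) = I*sqrt(11942)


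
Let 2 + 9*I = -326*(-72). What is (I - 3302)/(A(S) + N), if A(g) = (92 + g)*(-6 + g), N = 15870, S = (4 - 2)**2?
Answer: -3124/70551 ≈ -0.044280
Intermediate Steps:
S = 4 (S = 2**2 = 4)
I = 23470/9 (I = -2/9 + (-326*(-72))/9 = -2/9 + (1/9)*23472 = -2/9 + 2608 = 23470/9 ≈ 2607.8)
A(g) = (-6 + g)*(92 + g)
(I - 3302)/(A(S) + N) = (23470/9 - 3302)/((-552 + 4**2 + 86*4) + 15870) = -6248/(9*((-552 + 16 + 344) + 15870)) = -6248/(9*(-192 + 15870)) = -6248/9/15678 = -6248/9*1/15678 = -3124/70551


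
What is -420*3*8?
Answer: -10080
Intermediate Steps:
-420*3*8 = -30*42*8 = -1260*8 = -10080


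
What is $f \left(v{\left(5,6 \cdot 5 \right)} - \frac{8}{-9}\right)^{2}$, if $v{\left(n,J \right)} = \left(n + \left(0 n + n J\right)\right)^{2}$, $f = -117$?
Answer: $- \frac{607837233757}{9} \approx -6.7537 \cdot 10^{10}$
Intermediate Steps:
$v{\left(n,J \right)} = \left(n + J n\right)^{2}$ ($v{\left(n,J \right)} = \left(n + \left(0 + J n\right)\right)^{2} = \left(n + J n\right)^{2}$)
$f \left(v{\left(5,6 \cdot 5 \right)} - \frac{8}{-9}\right)^{2} = - 117 \left(5^{2} \left(1 + 6 \cdot 5\right)^{2} - \frac{8}{-9}\right)^{2} = - 117 \left(25 \left(1 + 30\right)^{2} - - \frac{8}{9}\right)^{2} = - 117 \left(25 \cdot 31^{2} + \frac{8}{9}\right)^{2} = - 117 \left(25 \cdot 961 + \frac{8}{9}\right)^{2} = - 117 \left(24025 + \frac{8}{9}\right)^{2} = - 117 \left(\frac{216233}{9}\right)^{2} = \left(-117\right) \frac{46756710289}{81} = - \frac{607837233757}{9}$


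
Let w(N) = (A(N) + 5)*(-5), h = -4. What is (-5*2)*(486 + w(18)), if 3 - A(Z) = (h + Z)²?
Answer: -14260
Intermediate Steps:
A(Z) = 3 - (-4 + Z)²
w(N) = -40 + 5*(-4 + N)² (w(N) = ((3 - (-4 + N)²) + 5)*(-5) = (8 - (-4 + N)²)*(-5) = -40 + 5*(-4 + N)²)
(-5*2)*(486 + w(18)) = (-5*2)*(486 + (-40 + 5*(-4 + 18)²)) = -10*(486 + (-40 + 5*14²)) = -10*(486 + (-40 + 5*196)) = -10*(486 + (-40 + 980)) = -10*(486 + 940) = -10*1426 = -14260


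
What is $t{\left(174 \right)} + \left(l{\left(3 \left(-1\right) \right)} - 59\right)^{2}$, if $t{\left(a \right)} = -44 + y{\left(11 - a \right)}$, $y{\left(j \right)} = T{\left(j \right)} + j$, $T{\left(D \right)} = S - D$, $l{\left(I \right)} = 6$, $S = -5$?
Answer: $2760$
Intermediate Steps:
$T{\left(D \right)} = -5 - D$
$y{\left(j \right)} = -5$ ($y{\left(j \right)} = \left(-5 - j\right) + j = -5$)
$t{\left(a \right)} = -49$ ($t{\left(a \right)} = -44 - 5 = -49$)
$t{\left(174 \right)} + \left(l{\left(3 \left(-1\right) \right)} - 59\right)^{2} = -49 + \left(6 - 59\right)^{2} = -49 + \left(-53\right)^{2} = -49 + 2809 = 2760$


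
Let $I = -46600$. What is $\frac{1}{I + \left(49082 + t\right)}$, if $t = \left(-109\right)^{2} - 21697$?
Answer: $- \frac{1}{7334} \approx -0.00013635$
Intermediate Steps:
$t = -9816$ ($t = 11881 - 21697 = -9816$)
$\frac{1}{I + \left(49082 + t\right)} = \frac{1}{-46600 + \left(49082 - 9816\right)} = \frac{1}{-46600 + 39266} = \frac{1}{-7334} = - \frac{1}{7334}$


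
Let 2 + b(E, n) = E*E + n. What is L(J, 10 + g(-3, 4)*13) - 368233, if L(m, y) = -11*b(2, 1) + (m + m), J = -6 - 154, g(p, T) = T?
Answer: -368586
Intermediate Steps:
b(E, n) = -2 + n + E**2 (b(E, n) = -2 + (E*E + n) = -2 + (E**2 + n) = -2 + (n + E**2) = -2 + n + E**2)
J = -160
L(m, y) = -33 + 2*m (L(m, y) = -11*(-2 + 1 + 2**2) + (m + m) = -11*(-2 + 1 + 4) + 2*m = -11*3 + 2*m = -33 + 2*m)
L(J, 10 + g(-3, 4)*13) - 368233 = (-33 + 2*(-160)) - 368233 = (-33 - 320) - 368233 = -353 - 368233 = -368586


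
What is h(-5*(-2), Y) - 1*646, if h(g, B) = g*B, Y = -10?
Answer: -746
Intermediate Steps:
h(g, B) = B*g
h(-5*(-2), Y) - 1*646 = -(-50)*(-2) - 1*646 = -10*10 - 646 = -100 - 646 = -746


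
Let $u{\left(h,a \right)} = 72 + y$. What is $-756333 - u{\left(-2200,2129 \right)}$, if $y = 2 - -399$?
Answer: $-756806$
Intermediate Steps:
$y = 401$ ($y = 2 + 399 = 401$)
$u{\left(h,a \right)} = 473$ ($u{\left(h,a \right)} = 72 + 401 = 473$)
$-756333 - u{\left(-2200,2129 \right)} = -756333 - 473 = -756806$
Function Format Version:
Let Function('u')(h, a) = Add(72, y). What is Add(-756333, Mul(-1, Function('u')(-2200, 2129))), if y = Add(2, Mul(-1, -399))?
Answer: -756806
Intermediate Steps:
y = 401 (y = Add(2, 399) = 401)
Function('u')(h, a) = 473 (Function('u')(h, a) = Add(72, 401) = 473)
Add(-756333, Mul(-1, Function('u')(-2200, 2129))) = Add(-756333, Mul(-1, 473)) = Add(-756333, -473) = -756806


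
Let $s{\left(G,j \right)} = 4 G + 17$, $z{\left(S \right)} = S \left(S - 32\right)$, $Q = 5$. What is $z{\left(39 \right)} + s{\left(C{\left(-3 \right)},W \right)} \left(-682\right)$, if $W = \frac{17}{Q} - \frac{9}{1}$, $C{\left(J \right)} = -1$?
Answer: $-8593$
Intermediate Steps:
$z{\left(S \right)} = S \left(-32 + S\right)$
$W = - \frac{28}{5}$ ($W = \frac{17}{5} - \frac{9}{1} = 17 \cdot \frac{1}{5} - 9 = \frac{17}{5} - 9 = - \frac{28}{5} \approx -5.6$)
$s{\left(G,j \right)} = 17 + 4 G$
$z{\left(39 \right)} + s{\left(C{\left(-3 \right)},W \right)} \left(-682\right) = 39 \left(-32 + 39\right) + \left(17 + 4 \left(-1\right)\right) \left(-682\right) = 39 \cdot 7 + \left(17 - 4\right) \left(-682\right) = 273 + 13 \left(-682\right) = 273 - 8866 = -8593$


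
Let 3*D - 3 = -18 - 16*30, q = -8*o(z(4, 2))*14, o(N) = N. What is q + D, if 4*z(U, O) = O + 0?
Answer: -221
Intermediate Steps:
z(U, O) = O/4 (z(U, O) = (O + 0)/4 = O/4)
q = -56 (q = -2*2*14 = -8*½*14 = -4*14 = -56)
D = -165 (D = 1 + (-18 - 16*30)/3 = 1 + (-18 - 480)/3 = 1 + (⅓)*(-498) = 1 - 166 = -165)
q + D = -56 - 165 = -221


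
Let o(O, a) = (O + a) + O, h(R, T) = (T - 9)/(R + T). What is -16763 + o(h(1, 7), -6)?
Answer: -33539/2 ≈ -16770.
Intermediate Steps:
h(R, T) = (-9 + T)/(R + T)
o(O, a) = a + 2*O
-16763 + o(h(1, 7), -6) = -16763 + (-6 + 2*((-9 + 7)/(1 + 7))) = -16763 + (-6 + 2*(-2/8)) = -16763 + (-6 + 2*((⅛)*(-2))) = -16763 + (-6 + 2*(-¼)) = -16763 + (-6 - ½) = -16763 - 13/2 = -33539/2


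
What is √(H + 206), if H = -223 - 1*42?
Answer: I*√59 ≈ 7.6811*I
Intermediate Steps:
H = -265 (H = -223 - 42 = -265)
√(H + 206) = √(-265 + 206) = √(-59) = I*√59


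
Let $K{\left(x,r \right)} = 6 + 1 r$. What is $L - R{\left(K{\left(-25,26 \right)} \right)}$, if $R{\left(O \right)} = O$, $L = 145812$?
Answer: $145780$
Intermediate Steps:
$K{\left(x,r \right)} = 6 + r$
$L - R{\left(K{\left(-25,26 \right)} \right)} = 145812 - \left(6 + 26\right) = 145812 - 32 = 145780$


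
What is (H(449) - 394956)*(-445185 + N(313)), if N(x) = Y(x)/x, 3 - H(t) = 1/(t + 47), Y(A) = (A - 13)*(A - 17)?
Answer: 27279418099158345/155248 ≈ 1.7572e+11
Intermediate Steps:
Y(A) = (-17 + A)*(-13 + A) (Y(A) = (-13 + A)*(-17 + A) = (-17 + A)*(-13 + A))
H(t) = 3 - 1/(47 + t) (H(t) = 3 - 1/(t + 47) = 3 - 1/(47 + t))
N(x) = (221 + x**2 - 30*x)/x
(H(449) - 394956)*(-445185 + N(313)) = ((140 + 3*449)/(47 + 449) - 394956)*(-445185 + (-30 + 313 + 221/313)) = ((140 + 1347)/496 - 394956)*(-445185 + (-30 + 313 + 221*(1/313))) = ((1/496)*1487 - 394956)*(-445185 + (-30 + 313 + 221/313)) = (1487/496 - 394956)*(-445185 + 88800/313) = -195896689/496*(-139254105/313) = 27279418099158345/155248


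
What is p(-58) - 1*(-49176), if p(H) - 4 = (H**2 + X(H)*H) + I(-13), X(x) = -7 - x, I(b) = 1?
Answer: 49587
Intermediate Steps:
p(H) = 5 + H**2 + H*(-7 - H) (p(H) = 4 + ((H**2 + (-7 - H)*H) + 1) = 4 + ((H**2 + H*(-7 - H)) + 1) = 4 + (1 + H**2 + H*(-7 - H)) = 5 + H**2 + H*(-7 - H))
p(-58) - 1*(-49176) = (5 - 7*(-58)) - 1*(-49176) = (5 + 406) + 49176 = 411 + 49176 = 49587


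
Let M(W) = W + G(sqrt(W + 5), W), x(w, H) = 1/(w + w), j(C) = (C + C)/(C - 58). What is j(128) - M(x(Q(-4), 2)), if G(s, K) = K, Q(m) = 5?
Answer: 121/35 ≈ 3.4571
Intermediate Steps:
j(C) = 2*C/(-58 + C) (j(C) = (2*C)/(-58 + C) = 2*C/(-58 + C))
x(w, H) = 1/(2*w)
M(W) = 2*W (M(W) = W + W = 2*W)
j(128) - M(x(Q(-4), 2)) = 2*128/(-58 + 128) - 2*(1/2)/5 = 2*128/70 - 2*(1/2)*(1/5) = 2*128*(1/70) - 2/10 = 128/35 - 1*1/5 = 128/35 - 1/5 = 121/35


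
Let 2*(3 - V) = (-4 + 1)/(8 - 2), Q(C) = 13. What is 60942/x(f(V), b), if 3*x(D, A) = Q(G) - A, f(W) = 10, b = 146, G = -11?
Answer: -26118/19 ≈ -1374.6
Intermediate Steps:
V = 13/4 (V = 3 - (-4 + 1)/(2*(8 - 2)) = 3 - (-3)/(2*6) = 3 - 1/2*(-1/2) = 3 + 1/4 = 13/4 ≈ 3.2500)
x(D, A) = 13/3 - A/3 (x(D, A) = (13 - A)/3 = 13/3 - A/3)
60942/x(f(V), b) = 60942/(13/3 - 1/3*146) = 60942/(13/3 - 146/3) = 60942/(-133/3) = 60942*(-3/133) = -26118/19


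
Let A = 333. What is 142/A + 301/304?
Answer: 143401/101232 ≈ 1.4166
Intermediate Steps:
142/A + 301/304 = 142/333 + 301/304 = 143401/101232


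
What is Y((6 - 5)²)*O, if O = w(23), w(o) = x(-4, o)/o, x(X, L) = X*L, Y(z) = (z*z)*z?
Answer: -4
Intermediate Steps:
Y(z) = z³ (Y(z) = z²*z = z³)
x(X, L) = L*X
w(o) = -4 (w(o) = (o*(-4))/o = (-4*o)/o = -4)
O = -4
Y((6 - 5)²)*O = ((6 - 5)²)³*(-4) = (1²)³*(-4) = 1³*(-4) = 1*(-4) = -4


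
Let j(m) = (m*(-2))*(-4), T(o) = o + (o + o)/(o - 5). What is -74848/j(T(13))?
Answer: -37424/65 ≈ -575.75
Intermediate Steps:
T(o) = o + 2*o/(-5 + o) (T(o) = o + (2*o)/(-5 + o) = o + 2*o/(-5 + o))
j(m) = 8*m (j(m) = -2*m*(-4) = 8*m)
-74848/j(T(13)) = -74848*(-5 + 13)/(104*(-3 + 13)) = -74848/(8*(13*10/8)) = -74848/(8*(13*(1/8)*10)) = -74848/(8*(65/4)) = -74848/130 = -74848*1/130 = -37424/65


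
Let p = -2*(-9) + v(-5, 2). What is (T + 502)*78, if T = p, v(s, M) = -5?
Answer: 40170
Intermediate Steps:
p = 13 (p = -2*(-9) - 5 = 18 - 5 = 13)
T = 13
(T + 502)*78 = (13 + 502)*78 = 515*78 = 40170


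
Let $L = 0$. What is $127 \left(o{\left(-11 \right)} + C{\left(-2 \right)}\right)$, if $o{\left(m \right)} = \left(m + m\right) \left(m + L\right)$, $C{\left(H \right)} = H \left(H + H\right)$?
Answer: $31750$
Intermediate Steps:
$C{\left(H \right)} = 2 H^{2}$ ($C{\left(H \right)} = H 2 H = 2 H^{2}$)
$o{\left(m \right)} = 2 m^{2}$ ($o{\left(m \right)} = \left(m + m\right) \left(m + 0\right) = 2 m m = 2 m^{2}$)
$127 \left(o{\left(-11 \right)} + C{\left(-2 \right)}\right) = 127 \left(2 \left(-11\right)^{2} + 2 \left(-2\right)^{2}\right) = 127 \left(2 \cdot 121 + 2 \cdot 4\right) = 127 \left(242 + 8\right) = 127 \cdot 250 = 31750$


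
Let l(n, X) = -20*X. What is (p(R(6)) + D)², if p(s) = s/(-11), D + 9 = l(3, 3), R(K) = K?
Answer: 585225/121 ≈ 4836.6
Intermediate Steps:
D = -69 (D = -9 - 20*3 = -9 - 60 = -69)
p(s) = -s/11 (p(s) = s*(-1/11) = -s/11)
(p(R(6)) + D)² = (-1/11*6 - 69)² = (-6/11 - 69)² = (-765/11)² = 585225/121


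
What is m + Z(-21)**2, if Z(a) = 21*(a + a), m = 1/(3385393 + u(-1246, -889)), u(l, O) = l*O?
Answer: 3495280211389/4493087 ≈ 7.7792e+5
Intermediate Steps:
u(l, O) = O*l
m = 1/4493087 (m = 1/(3385393 - 889*(-1246)) = 1/(3385393 + 1107694) = 1/4493087 ≈ 2.2256e-7)
Z(a) = 42*a (Z(a) = 21*(2*a) = 42*a)
m + Z(-21)**2 = 1/4493087 + (42*(-21))**2 = 1/4493087 + (-882)**2 = 1/4493087 + 777924 = 3495280211389/4493087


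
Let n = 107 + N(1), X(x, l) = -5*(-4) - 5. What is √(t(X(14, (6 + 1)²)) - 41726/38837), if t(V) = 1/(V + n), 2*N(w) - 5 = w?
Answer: I*√1005278850905/970925 ≈ 1.0327*I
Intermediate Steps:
N(w) = 5/2 + w/2
X(x, l) = 15 (X(x, l) = 20 - 5 = 15)
n = 110 (n = 107 + (5/2 + (½)*1) = 107 + (5/2 + ½) = 107 + 3 = 110)
t(V) = 1/(110 + V) (t(V) = 1/(V + 110) = 1/(110 + V))
√(t(X(14, (6 + 1)²)) - 41726/38837) = √(1/(110 + 15) - 41726/38837) = √(1/125 - 41726*1/38837) = √(1/125 - 41726/38837) = √(-5176913/4854625) = I*√1005278850905/970925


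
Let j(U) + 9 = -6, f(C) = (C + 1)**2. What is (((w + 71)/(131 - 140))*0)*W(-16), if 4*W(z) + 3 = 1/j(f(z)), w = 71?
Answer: 0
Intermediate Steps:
f(C) = (1 + C)**2
j(U) = -15 (j(U) = -9 - 6 = -15)
W(z) = -23/30 (W(z) = -3/4 + (1/4)/(-15) = -3/4 + (1/4)*(-1/15) = -3/4 - 1/60 = -23/30)
(((w + 71)/(131 - 140))*0)*W(-16) = (((71 + 71)/(131 - 140))*0)*(-23/30) = ((142/(-9))*0)*(-23/30) = ((142*(-1/9))*0)*(-23/30) = -142/9*0*(-23/30) = 0*(-23/30) = 0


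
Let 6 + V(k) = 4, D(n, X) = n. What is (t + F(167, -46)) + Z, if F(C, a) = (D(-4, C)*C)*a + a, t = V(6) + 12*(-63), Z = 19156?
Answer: 49080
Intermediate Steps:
V(k) = -2 (V(k) = -6 + 4 = -2)
t = -758 (t = -2 + 12*(-63) = -2 - 756 = -758)
F(C, a) = a - 4*C*a (F(C, a) = (-4*C)*a + a = -4*C*a + a = a - 4*C*a)
(t + F(167, -46)) + Z = (-758 - 46*(1 - 4*167)) + 19156 = (-758 - 46*(1 - 668)) + 19156 = (-758 - 46*(-667)) + 19156 = (-758 + 30682) + 19156 = 29924 + 19156 = 49080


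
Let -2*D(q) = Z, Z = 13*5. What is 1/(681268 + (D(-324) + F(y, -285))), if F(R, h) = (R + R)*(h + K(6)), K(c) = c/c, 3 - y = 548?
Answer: 2/1981591 ≈ 1.0093e-6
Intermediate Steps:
Z = 65
y = -545 (y = 3 - 1*548 = 3 - 548 = -545)
K(c) = 1
D(q) = -65/2 (D(q) = -½*65 = -65/2)
F(R, h) = 2*R*(1 + h) (F(R, h) = (R + R)*(h + 1) = (2*R)*(1 + h) = 2*R*(1 + h))
1/(681268 + (D(-324) + F(y, -285))) = 1/(681268 + (-65/2 + 2*(-545)*(1 - 285))) = 1/(681268 + (-65/2 + 2*(-545)*(-284))) = 1/(681268 + (-65/2 + 309560)) = 1/(681268 + 619055/2) = 1/(1981591/2) = 2/1981591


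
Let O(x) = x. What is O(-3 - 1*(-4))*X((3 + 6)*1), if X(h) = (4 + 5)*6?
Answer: 54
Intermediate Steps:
X(h) = 54 (X(h) = 9*6 = 54)
O(-3 - 1*(-4))*X((3 + 6)*1) = (-3 - 1*(-4))*54 = (-3 + 4)*54 = 1*54 = 54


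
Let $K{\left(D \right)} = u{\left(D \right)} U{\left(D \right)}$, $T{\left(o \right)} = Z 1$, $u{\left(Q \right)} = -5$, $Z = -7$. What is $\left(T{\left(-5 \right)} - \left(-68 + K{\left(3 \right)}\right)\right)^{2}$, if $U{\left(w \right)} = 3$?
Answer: $5776$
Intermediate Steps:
$T{\left(o \right)} = -7$ ($T{\left(o \right)} = \left(-7\right) 1 = -7$)
$K{\left(D \right)} = -15$ ($K{\left(D \right)} = \left(-5\right) 3 = -15$)
$\left(T{\left(-5 \right)} - \left(-68 + K{\left(3 \right)}\right)\right)^{2} = \left(-7 + \left(68 - -15\right)\right)^{2} = \left(-7 + \left(68 + 15\right)\right)^{2} = \left(-7 + 83\right)^{2} = 76^{2} = 5776$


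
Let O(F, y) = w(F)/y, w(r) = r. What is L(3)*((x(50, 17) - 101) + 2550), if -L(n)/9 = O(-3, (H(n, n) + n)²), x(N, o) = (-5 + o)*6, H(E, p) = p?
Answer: 7563/4 ≈ 1890.8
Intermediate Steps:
O(F, y) = F/y
x(N, o) = -30 + 6*o
L(n) = 27/(4*n²) (L(n) = -(-27)/((n + n)²) = -(-27)/((2*n)²) = -(-27)/(4*n²) = 27/(4*n²))
L(3)*((x(50, 17) - 101) + 2550) = ((27/4)/3²)*(((-30 + 6*17) - 101) + 2550) = ((27/4)*(⅑))*(((-30 + 102) - 101) + 2550) = 3*((72 - 101) + 2550)/4 = 3*(-29 + 2550)/4 = (¾)*2521 = 7563/4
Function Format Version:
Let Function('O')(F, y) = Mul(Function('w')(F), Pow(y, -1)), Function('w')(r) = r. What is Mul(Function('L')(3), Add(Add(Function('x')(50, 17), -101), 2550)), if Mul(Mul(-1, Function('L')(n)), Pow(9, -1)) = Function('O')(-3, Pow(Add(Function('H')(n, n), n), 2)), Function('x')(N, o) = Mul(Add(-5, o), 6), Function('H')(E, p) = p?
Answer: Rational(7563, 4) ≈ 1890.8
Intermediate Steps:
Function('O')(F, y) = Mul(F, Pow(y, -1))
Function('x')(N, o) = Add(-30, Mul(6, o))
Function('L')(n) = Mul(Rational(27, 4), Pow(n, -2)) (Function('L')(n) = Mul(-9, Mul(-3, Pow(Pow(Add(n, n), 2), -1))) = Mul(-9, Mul(-3, Pow(Pow(Mul(2, n), 2), -1))) = Mul(-9, Mul(-3, Pow(Mul(4, Pow(n, 2)), -1))) = Mul(-9, Mul(-3, Mul(Rational(1, 4), Pow(n, -2)))) = Mul(-9, Mul(Rational(-3, 4), Pow(n, -2))) = Mul(Rational(27, 4), Pow(n, -2)))
Mul(Function('L')(3), Add(Add(Function('x')(50, 17), -101), 2550)) = Mul(Mul(Rational(27, 4), Pow(3, -2)), Add(Add(Add(-30, Mul(6, 17)), -101), 2550)) = Mul(Mul(Rational(27, 4), Rational(1, 9)), Add(Add(Add(-30, 102), -101), 2550)) = Mul(Rational(3, 4), Add(Add(72, -101), 2550)) = Mul(Rational(3, 4), Add(-29, 2550)) = Mul(Rational(3, 4), 2521) = Rational(7563, 4)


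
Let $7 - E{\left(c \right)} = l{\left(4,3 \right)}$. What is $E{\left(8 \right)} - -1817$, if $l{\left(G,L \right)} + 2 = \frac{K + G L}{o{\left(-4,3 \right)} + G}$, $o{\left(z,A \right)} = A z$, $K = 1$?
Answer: $\frac{14621}{8} \approx 1827.6$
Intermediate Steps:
$l{\left(G,L \right)} = -2 + \frac{1 + G L}{-12 + G}$ ($l{\left(G,L \right)} = -2 + \frac{1 + G L}{3 \left(-4\right) + G} = -2 + \frac{1 + G L}{-12 + G}$)
$E{\left(c \right)} = \frac{85}{8}$ ($E{\left(c \right)} = 7 - \frac{25 - 8 + 4 \cdot 3}{-12 + 4} = 7 - \frac{25 - 8 + 12}{-8} = 7 - \left(- \frac{1}{8}\right) 29 = 7 - - \frac{29}{8} = 7 + \frac{29}{8} = \frac{85}{8}$)
$E{\left(8 \right)} - -1817 = \frac{85}{8} - -1817 = \frac{85}{8} + 1817 = \frac{14621}{8}$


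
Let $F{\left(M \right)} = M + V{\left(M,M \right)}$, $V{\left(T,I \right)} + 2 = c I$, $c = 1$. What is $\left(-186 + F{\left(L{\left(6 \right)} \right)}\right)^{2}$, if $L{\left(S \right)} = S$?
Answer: $30976$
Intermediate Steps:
$V{\left(T,I \right)} = -2 + I$ ($V{\left(T,I \right)} = -2 + 1 I = -2 + I$)
$F{\left(M \right)} = -2 + 2 M$ ($F{\left(M \right)} = M + \left(-2 + M\right) = -2 + 2 M$)
$\left(-186 + F{\left(L{\left(6 \right)} \right)}\right)^{2} = \left(-186 + \left(-2 + 2 \cdot 6\right)\right)^{2} = \left(-186 + \left(-2 + 12\right)\right)^{2} = \left(-186 + 10\right)^{2} = \left(-176\right)^{2} = 30976$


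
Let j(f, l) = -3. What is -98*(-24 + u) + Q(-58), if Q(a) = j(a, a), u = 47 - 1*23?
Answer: -3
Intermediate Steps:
u = 24 (u = 47 - 23 = 24)
Q(a) = -3
-98*(-24 + u) + Q(-58) = -98*(-24 + 24) - 3 = -98*0 - 3 = 0 - 3 = -3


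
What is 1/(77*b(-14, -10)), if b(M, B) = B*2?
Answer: -1/1540 ≈ -0.00064935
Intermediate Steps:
b(M, B) = 2*B
1/(77*b(-14, -10)) = 1/(77*(2*(-10))) = 1/(77*(-20)) = 1/(-1540) = -1/1540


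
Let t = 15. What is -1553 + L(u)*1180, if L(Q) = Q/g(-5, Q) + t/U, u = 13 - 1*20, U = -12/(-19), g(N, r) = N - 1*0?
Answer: 28124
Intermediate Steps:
g(N, r) = N (g(N, r) = N + 0 = N)
U = 12/19 (U = -12*(-1/19) = 12/19 ≈ 0.63158)
u = -7 (u = 13 - 20 = -7)
L(Q) = 95/4 - Q/5 (L(Q) = Q/(-5) + 15/(12/19) = Q*(-⅕) + 15*(19/12) = -Q/5 + 95/4 = 95/4 - Q/5)
-1553 + L(u)*1180 = -1553 + (95/4 - ⅕*(-7))*1180 = -1553 + (95/4 + 7/5)*1180 = -1553 + (503/20)*1180 = -1553 + 29677 = 28124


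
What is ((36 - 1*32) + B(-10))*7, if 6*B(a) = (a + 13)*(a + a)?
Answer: -42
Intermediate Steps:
B(a) = a*(13 + a)/3 (B(a) = ((a + 13)*(a + a))/6 = ((13 + a)*(2*a))/6 = (2*a*(13 + a))/6 = a*(13 + a)/3)
((36 - 1*32) + B(-10))*7 = ((36 - 1*32) + (1/3)*(-10)*(13 - 10))*7 = ((36 - 32) + (1/3)*(-10)*3)*7 = (4 - 10)*7 = -6*7 = -42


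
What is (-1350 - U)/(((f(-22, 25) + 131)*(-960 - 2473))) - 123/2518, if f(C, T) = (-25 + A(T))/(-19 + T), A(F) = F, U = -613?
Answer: -53460163/1132402514 ≈ -0.047210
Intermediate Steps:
f(C, T) = (-25 + T)/(-19 + T)
(-1350 - U)/(((f(-22, 25) + 131)*(-960 - 2473))) - 123/2518 = (-1350 - 1*(-613))/((((-25 + 25)/(-19 + 25) + 131)*(-960 - 2473))) - 123/2518 = (-1350 + 613)/(((0/6 + 131)*(-3433))) - 123*1/2518 = -737*(-1/(3433*((⅙)*0 + 131))) - 123/2518 = -737*(-1/(3433*(0 + 131))) - 123/2518 = -737/(131*(-3433)) - 123/2518 = -737/(-449723) - 123/2518 = -737*(-1/449723) - 123/2518 = 737/449723 - 123/2518 = -53460163/1132402514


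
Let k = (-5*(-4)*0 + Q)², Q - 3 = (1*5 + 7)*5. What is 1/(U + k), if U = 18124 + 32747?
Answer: 1/54840 ≈ 1.8235e-5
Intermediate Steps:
Q = 63 (Q = 3 + (1*5 + 7)*5 = 3 + (5 + 7)*5 = 3 + 12*5 = 3 + 60 = 63)
U = 50871
k = 3969 (k = (-5*(-4)*0 + 63)² = (20*0 + 63)² = (0 + 63)² = 63² = 3969)
1/(U + k) = 1/(50871 + 3969) = 1/54840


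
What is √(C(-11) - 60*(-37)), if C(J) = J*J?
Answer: √2341 ≈ 48.384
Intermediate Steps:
C(J) = J²
√(C(-11) - 60*(-37)) = √((-11)² - 60*(-37)) = √(121 + 2220) = √2341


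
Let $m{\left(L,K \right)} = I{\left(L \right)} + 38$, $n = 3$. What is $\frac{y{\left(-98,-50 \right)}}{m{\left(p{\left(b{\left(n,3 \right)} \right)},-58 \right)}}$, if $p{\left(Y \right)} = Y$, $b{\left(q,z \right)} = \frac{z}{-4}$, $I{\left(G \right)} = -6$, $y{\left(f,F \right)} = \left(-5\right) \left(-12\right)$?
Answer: $\frac{15}{8} \approx 1.875$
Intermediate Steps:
$y{\left(f,F \right)} = 60$
$b{\left(q,z \right)} = - \frac{z}{4}$ ($b{\left(q,z \right)} = z \left(- \frac{1}{4}\right) = - \frac{z}{4}$)
$m{\left(L,K \right)} = 32$ ($m{\left(L,K \right)} = -6 + 38 = 32$)
$\frac{y{\left(-98,-50 \right)}}{m{\left(p{\left(b{\left(n,3 \right)} \right)},-58 \right)}} = \frac{60}{32} = 60 \cdot \frac{1}{32} = \frac{15}{8}$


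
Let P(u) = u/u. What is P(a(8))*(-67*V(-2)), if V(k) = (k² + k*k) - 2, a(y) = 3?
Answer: -402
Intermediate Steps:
P(u) = 1
V(k) = -2 + 2*k² (V(k) = (k² + k²) - 2 = 2*k² - 2 = -2 + 2*k²)
P(a(8))*(-67*V(-2)) = 1*(-67*(-2 + 2*(-2)²)) = 1*(-67*(-2 + 2*4)) = 1*(-67*(-2 + 8)) = 1*(-67*6) = 1*(-402) = -402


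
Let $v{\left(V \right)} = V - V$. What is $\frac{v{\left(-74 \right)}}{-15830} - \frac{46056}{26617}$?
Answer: $- \frac{46056}{26617} \approx -1.7303$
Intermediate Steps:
$v{\left(V \right)} = 0$
$\frac{v{\left(-74 \right)}}{-15830} - \frac{46056}{26617} = \frac{0}{-15830} - \frac{46056}{26617} = 0 \left(- \frac{1}{15830}\right) - \frac{46056}{26617} = 0 - \frac{46056}{26617} = - \frac{46056}{26617}$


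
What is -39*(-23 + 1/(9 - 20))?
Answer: 9906/11 ≈ 900.54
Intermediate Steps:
-39*(-23 + 1/(9 - 20)) = -39*(-23 + 1/(-11)) = -39*(-23 - 1/11) = -39*(-254/11) = 9906/11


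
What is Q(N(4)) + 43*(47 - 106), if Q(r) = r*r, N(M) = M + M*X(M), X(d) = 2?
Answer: -2393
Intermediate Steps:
N(M) = 3*M (N(M) = M + M*2 = M + 2*M = 3*M)
Q(r) = r²
Q(N(4)) + 43*(47 - 106) = (3*4)² + 43*(47 - 106) = 12² + 43*(-59) = 144 - 2537 = -2393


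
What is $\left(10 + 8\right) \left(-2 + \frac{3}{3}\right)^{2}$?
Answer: $18$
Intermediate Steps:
$\left(10 + 8\right) \left(-2 + \frac{3}{3}\right)^{2} = 18 \left(-2 + 3 \cdot \frac{1}{3}\right)^{2} = 18 \left(-2 + 1\right)^{2} = 18 \left(-1\right)^{2} = 18 \cdot 1 = 18$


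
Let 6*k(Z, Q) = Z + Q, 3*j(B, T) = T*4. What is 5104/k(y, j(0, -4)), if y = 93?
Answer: 91872/263 ≈ 349.32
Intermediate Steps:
j(B, T) = 4*T/3 (j(B, T) = (T*4)/3 = (4*T)/3 = 4*T/3)
k(Z, Q) = Q/6 + Z/6 (k(Z, Q) = (Z + Q)/6 = (Q + Z)/6 = Q/6 + Z/6)
5104/k(y, j(0, -4)) = 5104/(((4/3)*(-4))/6 + (1/6)*93) = 5104/((1/6)*(-16/3) + 31/2) = 5104/(-8/9 + 31/2) = 5104/(263/18) = 5104*(18/263) = 91872/263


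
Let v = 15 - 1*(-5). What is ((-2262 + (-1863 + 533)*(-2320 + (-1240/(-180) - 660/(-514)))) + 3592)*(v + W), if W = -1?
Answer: 135183608630/2313 ≈ 5.8445e+7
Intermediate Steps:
v = 20 (v = 15 + 5 = 20)
((-2262 + (-1863 + 533)*(-2320 + (-1240/(-180) - 660/(-514)))) + 3592)*(v + W) = ((-2262 + (-1863 + 533)*(-2320 + (-1240/(-180) - 660/(-514)))) + 3592)*(20 - 1) = ((-2262 - 1330*(-2320 + (-1240*(-1/180) - 660*(-1/514)))) + 3592)*19 = ((-2262 - 1330*(-2320 + (62/9 + 330/257))) + 3592)*19 = ((-2262 - 1330*(-2320 + 18904/2313)) + 3592)*19 = ((-2262 - 1330*(-5347256/2313)) + 3592)*19 = ((-2262 + 7111850480/2313) + 3592)*19 = (7106618474/2313 + 3592)*19 = (7114926770/2313)*19 = 135183608630/2313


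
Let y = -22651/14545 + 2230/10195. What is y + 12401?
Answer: 367739920936/29657255 ≈ 12400.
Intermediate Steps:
y = -39698319/29657255 (y = -22651*1/14545 + 2230*(1/10195) = -22651/14545 + 446/2039 = -39698319/29657255 ≈ -1.3386)
y + 12401 = -39698319/29657255 + 12401 = 367739920936/29657255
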